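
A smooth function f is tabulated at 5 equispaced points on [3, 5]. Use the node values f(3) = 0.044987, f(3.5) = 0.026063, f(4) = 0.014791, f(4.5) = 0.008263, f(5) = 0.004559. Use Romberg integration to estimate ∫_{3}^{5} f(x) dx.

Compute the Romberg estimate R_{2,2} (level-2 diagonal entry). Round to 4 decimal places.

R_{0,0} (trapezoid, 1 panel, h=2.0000): 0.049546
R_{1,0} (trapezoid, 2 panels, h=1.0000): 0.039564
R_{2,0} (trapezoid, 4 panels, h=0.5000): 0.036945
R_{1,1} = 0.039564 + (0.039564 − 0.049546)/3 = 0.036237
R_{2,1} = 0.036945 + (0.036945 − 0.039564)/3 = 0.036072
R_{2,2} = 0.036072 + (0.036072 − 0.036237)/15 = 0.036061

0.0361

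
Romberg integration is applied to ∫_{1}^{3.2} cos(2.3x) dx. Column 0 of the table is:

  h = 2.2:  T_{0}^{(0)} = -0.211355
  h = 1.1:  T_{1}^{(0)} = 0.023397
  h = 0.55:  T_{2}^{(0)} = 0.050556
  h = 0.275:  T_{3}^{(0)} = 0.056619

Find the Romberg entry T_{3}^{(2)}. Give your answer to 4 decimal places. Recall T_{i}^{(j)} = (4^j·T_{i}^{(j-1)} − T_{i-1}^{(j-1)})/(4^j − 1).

Richardson extrapolation on the trapezoidal column (denominator 4−1=3):
T_{2}^{(1)} = 0.050556 + (0.050556 − 0.023397)/3 = 0.059609
T_{3}^{(1)} = (4·0.056619 − 0.050556) / 3 = 0.058640
T_{3}^{(2)} = 0.058640 + (0.058640 − 0.059609)/15 = 0.058575

0.0586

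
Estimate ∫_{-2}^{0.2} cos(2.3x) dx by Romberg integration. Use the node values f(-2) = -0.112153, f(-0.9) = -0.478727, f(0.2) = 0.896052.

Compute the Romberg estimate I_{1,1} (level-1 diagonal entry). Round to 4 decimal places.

-0.4147

I_{0,0} (trapezoid, 1 panel, h=2.2000): 0.862289
I_{1,0} (trapezoid, 2 panels, h=1.1000): -0.095455
I_{1,1} = -0.095455 + (-0.095455 − 0.862289)/3 = -0.414703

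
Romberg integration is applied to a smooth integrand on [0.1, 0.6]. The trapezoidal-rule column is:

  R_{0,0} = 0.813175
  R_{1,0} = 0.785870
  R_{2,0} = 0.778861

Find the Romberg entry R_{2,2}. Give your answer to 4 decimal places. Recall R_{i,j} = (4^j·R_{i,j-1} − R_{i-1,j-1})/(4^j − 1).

0.7765

Richardson extrapolation on the trapezoidal column (denominator 4−1=3):
R_{1,1} = 0.785870 + (0.785870 − 0.813175)/3 = 0.776768
R_{2,1} = 0.778861 + (0.778861 − 0.785870)/3 = 0.776525
R_{2,2} = (16·0.776525 − 0.776768) / 15 = 0.776509
(Column j=1 coincides with Simpson's rule on the same nodes.)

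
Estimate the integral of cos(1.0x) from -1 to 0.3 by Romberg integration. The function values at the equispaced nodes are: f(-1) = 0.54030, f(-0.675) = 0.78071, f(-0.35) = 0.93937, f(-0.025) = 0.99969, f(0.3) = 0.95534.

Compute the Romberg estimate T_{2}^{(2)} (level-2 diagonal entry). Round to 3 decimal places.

T_{0}^{(0)} (trapezoid, 1 panel, h=1.3000): 0.97217
T_{1}^{(0)} (trapezoid, 2 panels, h=0.6500): 1.09667
T_{2}^{(0)} (trapezoid, 4 panels, h=0.3250): 1.12697
T_{1}^{(1)} = 1.09667 + (1.09667 − 0.97217)/3 = 1.13817
T_{2}^{(1)} = 1.12697 + (1.12697 − 1.09667)/3 = 1.13707
T_{2}^{(2)} = 1.13707 + (1.13707 − 1.13817)/15 = 1.13700

1.137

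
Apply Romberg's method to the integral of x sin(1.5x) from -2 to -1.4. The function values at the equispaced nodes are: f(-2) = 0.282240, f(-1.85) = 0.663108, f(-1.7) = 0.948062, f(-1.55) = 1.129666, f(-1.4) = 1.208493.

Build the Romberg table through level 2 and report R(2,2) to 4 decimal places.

R(0,0) (trapezoid, 1 panel, h=0.6000): 0.447220
R(1,0) (trapezoid, 2 panels, h=0.3000): 0.508029
R(2,0) (trapezoid, 4 panels, h=0.1500): 0.522930
R(1,1) = 0.508029 + (0.508029 − 0.447220)/3 = 0.528299
R(2,1) = 0.522930 + (0.522930 − 0.508029)/3 = 0.527897
R(2,2) = 0.527897 + (0.527897 − 0.528299)/15 = 0.527870

0.5279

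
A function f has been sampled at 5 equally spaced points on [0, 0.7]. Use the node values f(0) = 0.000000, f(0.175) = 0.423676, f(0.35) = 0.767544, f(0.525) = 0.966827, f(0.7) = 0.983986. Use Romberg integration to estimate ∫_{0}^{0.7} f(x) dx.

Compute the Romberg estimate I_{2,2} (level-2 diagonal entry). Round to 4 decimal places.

0.4713

I_{0,0} (trapezoid, 1 panel, h=0.7000): 0.344395
I_{1,0} (trapezoid, 2 panels, h=0.3500): 0.440838
I_{2,0} (trapezoid, 4 panels, h=0.1750): 0.463757
I_{1,1} = 0.440838 + (0.440838 − 0.344395)/3 = 0.472986
I_{2,1} = 0.463757 + (0.463757 − 0.440838)/3 = 0.471397
I_{2,2} = 0.471397 + (0.471397 − 0.472986)/15 = 0.471291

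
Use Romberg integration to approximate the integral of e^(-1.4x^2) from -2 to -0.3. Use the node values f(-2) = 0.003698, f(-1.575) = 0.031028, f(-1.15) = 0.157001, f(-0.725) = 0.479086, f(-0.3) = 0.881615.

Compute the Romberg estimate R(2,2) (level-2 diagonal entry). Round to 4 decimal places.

R(0,0) (trapezoid, 1 panel, h=1.7000): 0.752516
R(1,0) (trapezoid, 2 panels, h=0.8500): 0.509709
R(2,0) (trapezoid, 4 panels, h=0.4250): 0.471653
R(1,1) = 0.509709 + (0.509709 − 0.752516)/3 = 0.428773
R(2,1) = 0.471653 + (0.471653 − 0.509709)/3 = 0.458968
R(2,2) = 0.458968 + (0.458968 − 0.428773)/15 = 0.460981

0.4610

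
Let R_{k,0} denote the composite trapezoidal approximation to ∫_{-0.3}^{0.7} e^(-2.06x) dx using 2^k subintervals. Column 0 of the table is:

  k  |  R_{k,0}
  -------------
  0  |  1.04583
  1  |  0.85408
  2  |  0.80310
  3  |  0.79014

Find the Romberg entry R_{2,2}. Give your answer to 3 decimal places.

Richardson extrapolation on the trapezoidal column (denominator 4−1=3):
R_{1,1} = 0.85408 + (0.85408 − 1.04583)/3 = 0.79016
R_{2,1} = (4·0.80310 − 0.85408) / 3 = 0.78611
R_{2,2} = (16·0.78611 − 0.79016) / 15 = 0.78584

0.786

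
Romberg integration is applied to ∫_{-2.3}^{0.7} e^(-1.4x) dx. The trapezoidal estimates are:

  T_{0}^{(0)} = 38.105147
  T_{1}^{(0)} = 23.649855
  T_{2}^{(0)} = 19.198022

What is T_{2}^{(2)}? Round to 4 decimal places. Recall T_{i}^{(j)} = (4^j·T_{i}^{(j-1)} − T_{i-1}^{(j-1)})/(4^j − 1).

Richardson extrapolation on the trapezoidal column (denominator 4−1=3):
T_{1}^{(1)} = 23.649855 + (23.649855 − 38.105147)/3 = 18.831424
T_{2}^{(1)} = (4·19.198022 − 23.649855) / 3 = 17.714078
T_{2}^{(2)} = 17.714078 + (17.714078 − 18.831424)/15 = 17.639588
(Column j=1 coincides with Simpson's rule on the same nodes.)

17.6396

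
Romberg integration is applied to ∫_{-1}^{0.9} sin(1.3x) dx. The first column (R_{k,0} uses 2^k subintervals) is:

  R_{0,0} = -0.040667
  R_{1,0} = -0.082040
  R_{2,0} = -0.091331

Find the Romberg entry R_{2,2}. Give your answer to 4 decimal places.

Richardson extrapolation on the trapezoidal column (denominator 4−1=3):
R_{1,1} = (4·(-0.082040) − (-0.040667)) / 3 = -0.095831
R_{2,1} = (4·(-0.091331) − (-0.082040)) / 3 = -0.094428
R_{2,2} = (16·(-0.094428) − (-0.095831)) / 15 = -0.094334

-0.0943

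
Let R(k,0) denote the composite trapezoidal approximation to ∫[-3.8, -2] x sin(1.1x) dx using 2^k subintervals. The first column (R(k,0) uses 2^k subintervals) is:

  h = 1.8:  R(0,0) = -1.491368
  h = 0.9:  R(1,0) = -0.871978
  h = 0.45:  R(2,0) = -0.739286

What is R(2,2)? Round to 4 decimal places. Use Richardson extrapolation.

Richardson extrapolation on the trapezoidal column (denominator 4−1=3):
R(1,1) = (4·(-0.871978) − (-1.491368)) / 3 = -0.665515
R(2,1) = -0.739286 + (-0.739286 − (-0.871978))/3 = -0.695055
R(2,2) = -0.695055 + (-0.695055 − (-0.665515))/15 = -0.697024

-0.6970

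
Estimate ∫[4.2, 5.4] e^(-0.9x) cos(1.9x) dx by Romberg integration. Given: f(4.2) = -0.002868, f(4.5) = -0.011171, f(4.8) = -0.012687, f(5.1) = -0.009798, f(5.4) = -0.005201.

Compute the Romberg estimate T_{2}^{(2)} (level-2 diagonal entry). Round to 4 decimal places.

T_{0}^{(0)} (trapezoid, 1 panel, h=1.2000): -0.004841
T_{1}^{(0)} (trapezoid, 2 panels, h=0.6000): -0.010033
T_{2}^{(0)} (trapezoid, 4 panels, h=0.3000): -0.011307
T_{1}^{(1)} = -0.010033 + (-0.010033 − (-0.004841))/3 = -0.011764
T_{2}^{(1)} = -0.011307 + (-0.011307 − (-0.010033))/3 = -0.011732
T_{2}^{(2)} = -0.011732 + (-0.011732 − (-0.011764))/15 = -0.011730

-0.0117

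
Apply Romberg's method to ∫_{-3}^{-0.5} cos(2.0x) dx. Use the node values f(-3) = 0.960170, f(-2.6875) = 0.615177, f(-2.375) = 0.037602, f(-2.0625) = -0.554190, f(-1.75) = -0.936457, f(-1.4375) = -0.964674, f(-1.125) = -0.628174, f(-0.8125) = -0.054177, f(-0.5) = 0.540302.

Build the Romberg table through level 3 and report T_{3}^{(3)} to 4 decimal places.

-0.5606

T_{0}^{(0)} (trapezoid, 1 panel, h=2.5000): 1.875590
T_{1}^{(0)} (trapezoid, 2 panels, h=1.2500): -0.232776
T_{2}^{(0)} (trapezoid, 4 panels, h=0.6250): -0.485496
T_{3}^{(0)} (trapezoid, 8 panels, h=0.3125): -0.542080
T_{1}^{(1)} = -0.232776 + (-0.232776 − 1.875590)/3 = -0.935565
T_{2}^{(1)} = -0.485496 + (-0.485496 − (-0.232776))/3 = -0.569736
T_{3}^{(1)} = -0.542080 + (-0.542080 − (-0.485496))/3 = -0.560941
T_{2}^{(2)} = -0.569736 + (-0.569736 − (-0.935565))/15 = -0.545347
T_{3}^{(2)} = -0.560941 + (-0.560941 − (-0.569736))/15 = -0.560355
T_{3}^{(3)} = -0.560355 + (-0.560355 − (-0.545347))/63 = -0.560593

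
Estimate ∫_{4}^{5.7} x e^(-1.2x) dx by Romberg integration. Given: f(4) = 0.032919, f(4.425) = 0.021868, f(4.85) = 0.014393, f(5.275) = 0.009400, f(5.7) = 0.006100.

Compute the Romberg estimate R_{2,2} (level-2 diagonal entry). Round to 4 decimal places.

0.0273

R_{0,0} (trapezoid, 1 panel, h=1.7000): 0.033166
R_{1,0} (trapezoid, 2 panels, h=0.8500): 0.028817
R_{2,0} (trapezoid, 4 panels, h=0.4250): 0.027697
R_{1,1} = 0.028817 + (0.028817 − 0.033166)/3 = 0.027367
R_{2,1} = 0.027697 + (0.027697 − 0.028817)/3 = 0.027324
R_{2,2} = 0.027324 + (0.027324 − 0.027367)/15 = 0.027321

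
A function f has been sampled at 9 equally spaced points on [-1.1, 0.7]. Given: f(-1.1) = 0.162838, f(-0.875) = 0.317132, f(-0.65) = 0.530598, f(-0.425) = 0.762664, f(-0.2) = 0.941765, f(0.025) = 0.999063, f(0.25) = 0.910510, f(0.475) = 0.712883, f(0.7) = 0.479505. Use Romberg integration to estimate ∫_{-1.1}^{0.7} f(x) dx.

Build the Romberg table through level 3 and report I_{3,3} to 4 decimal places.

1.2432

I_{0,0} (trapezoid, 1 panel, h=1.8000): 0.578109
I_{1,0} (trapezoid, 2 panels, h=0.9000): 1.136643
I_{2,0} (trapezoid, 4 panels, h=0.4500): 1.216820
I_{3,0} (trapezoid, 8 panels, h=0.2250): 1.236552
I_{1,1} = 1.136643 + (1.136643 − 0.578109)/3 = 1.322821
I_{2,1} = 1.216820 + (1.216820 − 1.136643)/3 = 1.243546
I_{3,1} = 1.236552 + (1.236552 − 1.216820)/3 = 1.243129
I_{2,2} = 1.243546 + (1.243546 − 1.322821)/15 = 1.238261
I_{3,2} = 1.243129 + (1.243129 − 1.243546)/15 = 1.243101
I_{3,3} = 1.243101 + (1.243101 − 1.238261)/63 = 1.243178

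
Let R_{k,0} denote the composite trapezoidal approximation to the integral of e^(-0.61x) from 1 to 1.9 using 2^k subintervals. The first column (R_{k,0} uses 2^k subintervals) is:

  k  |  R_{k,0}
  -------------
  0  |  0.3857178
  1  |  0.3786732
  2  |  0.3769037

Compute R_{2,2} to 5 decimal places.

0.37631

R_{1,1} = 0.3786732 + (0.3786732 − 0.3857178)/3 = 0.3763250
R_{2,1} = (4·0.3769037 − 0.3786732) / 3 = 0.3763139
R_{2,2} = (16·0.3763139 − 0.3763250) / 15 = 0.3763132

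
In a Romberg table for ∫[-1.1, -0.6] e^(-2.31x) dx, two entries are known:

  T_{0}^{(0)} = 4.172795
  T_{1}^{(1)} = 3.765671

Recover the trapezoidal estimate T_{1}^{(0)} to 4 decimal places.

3.8675

From T_{1}^{(1)} = (4·T_{1}^{(0)} − T_{0}^{(0)})/3, solve for T_{1}^{(0)}:
4·T_{1}^{(0)} = 3·3.765671 + 4.172795 = 15.469808
T_{1}^{(0)} = 3.867452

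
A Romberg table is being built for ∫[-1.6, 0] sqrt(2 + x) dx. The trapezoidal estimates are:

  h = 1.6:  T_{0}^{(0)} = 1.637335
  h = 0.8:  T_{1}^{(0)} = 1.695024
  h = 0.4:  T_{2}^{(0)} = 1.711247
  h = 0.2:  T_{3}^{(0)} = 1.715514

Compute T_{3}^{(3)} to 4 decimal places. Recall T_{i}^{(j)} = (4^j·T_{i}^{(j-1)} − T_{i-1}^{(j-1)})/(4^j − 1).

1.7170

T_{1}^{(1)} = (4·1.695024 − 1.637335) / 3 = 1.714254
T_{2}^{(1)} = (4·1.711247 − 1.695024) / 3 = 1.716655
T_{3}^{(1)} = (4·1.715514 − 1.711247) / 3 = 1.716936
T_{2}^{(2)} = (16·1.716655 − 1.714254) / 15 = 1.716815
T_{3}^{(2)} = (16·1.716936 − 1.716655) / 15 = 1.716955
T_{3}^{(3)} = (64·1.716955 − 1.716815) / 63 = 1.716957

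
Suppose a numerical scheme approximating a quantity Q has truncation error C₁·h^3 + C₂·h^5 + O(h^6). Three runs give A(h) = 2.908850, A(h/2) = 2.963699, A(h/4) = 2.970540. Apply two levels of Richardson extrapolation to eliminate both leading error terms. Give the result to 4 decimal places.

First eliminate the h^3 term (factor 2^3 = 8):
  B₁ = (8·2.963699 − 2.908850)/7 = 2.971535
  B₂ = (8·2.970540 − 2.963699)/7 = 2.971517
Then eliminate the h^5 term (factor 2^5 = 32):
  (32·2.971517 − 2.971535)/31 = 2.971516

2.9715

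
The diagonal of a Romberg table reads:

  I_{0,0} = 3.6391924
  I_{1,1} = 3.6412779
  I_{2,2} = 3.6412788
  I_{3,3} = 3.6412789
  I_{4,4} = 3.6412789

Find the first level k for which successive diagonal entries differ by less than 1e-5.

|I_{1,1} − I_{0,0}| = 0.0020855 ≥ 1e-5
|I_{2,2} − I_{1,1}| = 0.0000009 < 1e-5

k = 2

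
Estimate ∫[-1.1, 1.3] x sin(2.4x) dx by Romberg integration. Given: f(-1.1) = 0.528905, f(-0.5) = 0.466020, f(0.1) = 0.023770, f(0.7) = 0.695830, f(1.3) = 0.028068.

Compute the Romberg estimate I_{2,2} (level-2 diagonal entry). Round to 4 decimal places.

I_{0,0} (trapezoid, 1 panel, h=2.4000): 0.668368
I_{1,0} (trapezoid, 2 panels, h=1.2000): 0.362708
I_{2,0} (trapezoid, 4 panels, h=0.6000): 0.878464
I_{1,1} = 0.362708 + (0.362708 − 0.668368)/3 = 0.260821
I_{2,1} = 0.878464 + (0.878464 − 0.362708)/3 = 1.050383
I_{2,2} = 1.050383 + (1.050383 − 0.260821)/15 = 1.103020

1.1030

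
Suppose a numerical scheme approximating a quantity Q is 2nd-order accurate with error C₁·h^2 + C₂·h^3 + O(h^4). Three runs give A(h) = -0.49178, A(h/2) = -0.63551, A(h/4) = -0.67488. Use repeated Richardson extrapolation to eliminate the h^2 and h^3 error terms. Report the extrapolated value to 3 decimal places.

First eliminate the h^2 term (factor 2^2 = 4):
  B₁ = (4·(-0.63551) − (-0.49178))/3 = -0.68342
  B₂ = (4·(-0.67488) − (-0.63551))/3 = -0.68800
Then eliminate the h^3 term (factor 2^3 = 8):
  (8·(-0.68800) − (-0.68342))/7 = -0.68865

-0.689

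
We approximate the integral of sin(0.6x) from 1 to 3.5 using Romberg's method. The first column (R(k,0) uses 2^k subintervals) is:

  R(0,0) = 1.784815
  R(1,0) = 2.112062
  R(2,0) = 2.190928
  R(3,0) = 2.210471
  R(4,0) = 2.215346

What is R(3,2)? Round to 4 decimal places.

2.2170

Richardson extrapolation on the trapezoidal column (denominator 4−1=3):
R(2,1) = (4·2.190928 − 2.112062) / 3 = 2.217217
R(3,1) = 2.210471 + (2.210471 − 2.190928)/3 = 2.216985
R(3,2) = (16·2.216985 − 2.217217) / 15 = 2.216970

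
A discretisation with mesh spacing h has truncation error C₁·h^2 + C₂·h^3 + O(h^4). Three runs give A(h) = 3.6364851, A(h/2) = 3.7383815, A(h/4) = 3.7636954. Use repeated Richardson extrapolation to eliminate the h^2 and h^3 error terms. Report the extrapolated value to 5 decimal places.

3.77210

First eliminate the h^2 term (factor 2^2 = 4):
  B₁ = (4·3.7383815 − 3.6364851)/3 = 3.7723470
  B₂ = (4·3.7636954 − 3.7383815)/3 = 3.7721334
Then eliminate the h^3 term (factor 2^3 = 8):
  (8·3.7721334 − 3.7723470)/7 = 3.7721029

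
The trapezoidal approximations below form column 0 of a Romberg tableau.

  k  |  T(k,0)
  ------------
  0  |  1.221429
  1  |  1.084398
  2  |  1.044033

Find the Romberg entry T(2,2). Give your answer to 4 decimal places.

1.0300

Richardson extrapolation on the trapezoidal column (denominator 4−1=3):
T(1,1) = (4·1.084398 − 1.221429) / 3 = 1.038721
T(2,1) = 1.044033 + (1.044033 − 1.084398)/3 = 1.030578
T(2,2) = (16·1.030578 − 1.038721) / 15 = 1.030035
(Column j=1 coincides with Simpson's rule on the same nodes.)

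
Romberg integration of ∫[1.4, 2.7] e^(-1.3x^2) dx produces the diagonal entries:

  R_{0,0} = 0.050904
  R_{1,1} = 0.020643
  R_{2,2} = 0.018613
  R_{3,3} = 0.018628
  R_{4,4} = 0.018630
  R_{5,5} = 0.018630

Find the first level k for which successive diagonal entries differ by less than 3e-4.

k = 3

|R_{1,1} − R_{0,0}| = 0.030261 ≥ 3e-4
|R_{2,2} − R_{1,1}| = 0.002030 ≥ 3e-4
|R_{3,3} − R_{2,2}| = 0.000015 < 3e-4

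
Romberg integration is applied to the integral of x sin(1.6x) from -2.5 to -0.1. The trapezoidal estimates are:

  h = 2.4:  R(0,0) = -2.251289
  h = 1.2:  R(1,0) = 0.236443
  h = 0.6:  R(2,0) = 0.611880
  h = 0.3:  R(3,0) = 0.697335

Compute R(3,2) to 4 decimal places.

0.7251

Richardson extrapolation on the trapezoidal column (denominator 4−1=3):
R(2,1) = (4·0.611880 − 0.236443) / 3 = 0.737026
R(3,1) = (4·0.697335 − 0.611880) / 3 = 0.725820
R(3,2) = 0.725820 + (0.725820 − 0.737026)/15 = 0.725073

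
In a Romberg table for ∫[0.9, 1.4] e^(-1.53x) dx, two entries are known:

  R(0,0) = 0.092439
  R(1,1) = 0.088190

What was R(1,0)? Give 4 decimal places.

0.0893

From R(1,1) = (4·R(1,0) − R(0,0))/3, solve for R(1,0):
4·R(1,0) = 3·0.088190 + 0.092439 = 0.357009
R(1,0) = 0.089252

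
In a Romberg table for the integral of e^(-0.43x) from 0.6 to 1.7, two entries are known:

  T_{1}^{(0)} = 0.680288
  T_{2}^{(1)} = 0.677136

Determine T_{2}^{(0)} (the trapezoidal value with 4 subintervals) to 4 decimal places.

From T_{2}^{(1)} = (4·T_{2}^{(0)} − T_{1}^{(0)})/3, solve for T_{2}^{(0)}:
4·T_{2}^{(0)} = 3·0.677136 + 0.680288 = 2.711696
T_{2}^{(0)} = 0.677924

0.6779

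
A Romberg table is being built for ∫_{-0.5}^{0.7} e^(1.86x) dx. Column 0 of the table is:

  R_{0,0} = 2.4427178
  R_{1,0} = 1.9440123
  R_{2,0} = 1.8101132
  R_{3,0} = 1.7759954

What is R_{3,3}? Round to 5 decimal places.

Richardson extrapolation on the trapezoidal column (denominator 4−1=3):
R_{1,1} = (4·1.9440123 − 2.4427178) / 3 = 1.7777771
R_{2,1} = 1.8101132 + (1.8101132 − 1.9440123)/3 = 1.7654802
R_{3,1} = (4·1.7759954 − 1.8101132) / 3 = 1.7646228
R_{2,2} = (16·1.7654802 − 1.7777771) / 15 = 1.7646604
R_{3,2} = (16·1.7646228 − 1.7654802) / 15 = 1.7645656
R_{3,3} = 1.7645656 + (1.7645656 − 1.7646604)/63 = 1.7645641

1.76456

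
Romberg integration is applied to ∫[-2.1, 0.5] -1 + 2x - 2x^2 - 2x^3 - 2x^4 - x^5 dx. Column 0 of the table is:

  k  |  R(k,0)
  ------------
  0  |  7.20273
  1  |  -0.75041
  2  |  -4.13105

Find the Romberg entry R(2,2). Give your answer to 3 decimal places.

-5.382

R(1,1) = (4·(-0.75041) − 7.20273) / 3 = -3.40146
R(2,1) = (4·(-4.13105) − (-0.75041)) / 3 = -5.25793
R(2,2) = -5.25793 + (-5.25793 − (-3.40146))/15 = -5.38169
(Column j=1 coincides with Simpson's rule on the same nodes.)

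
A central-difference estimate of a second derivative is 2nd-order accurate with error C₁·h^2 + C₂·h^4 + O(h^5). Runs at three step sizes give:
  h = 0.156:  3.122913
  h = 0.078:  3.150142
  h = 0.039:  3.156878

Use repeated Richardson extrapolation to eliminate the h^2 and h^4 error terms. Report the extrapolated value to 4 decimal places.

First eliminate the h^2 term (factor 2^2 = 4):
  B₁ = (4·3.150142 − 3.122913)/3 = 3.159218
  B₂ = (4·3.156878 − 3.150142)/3 = 3.159123
Then eliminate the h^4 term (factor 2^4 = 16):
  (16·3.159123 − 3.159218)/15 = 3.159117

3.1591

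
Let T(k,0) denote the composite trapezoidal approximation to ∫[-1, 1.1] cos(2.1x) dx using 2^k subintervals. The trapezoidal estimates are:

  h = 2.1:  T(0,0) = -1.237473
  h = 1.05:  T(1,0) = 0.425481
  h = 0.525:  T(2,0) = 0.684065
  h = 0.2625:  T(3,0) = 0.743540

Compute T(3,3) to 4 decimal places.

0.7630

Richardson extrapolation on the trapezoidal column (denominator 4−1=3):
T(1,1) = (4·0.425481 − (-1.237473)) / 3 = 0.979799
T(2,1) = 0.684065 + (0.684065 − 0.425481)/3 = 0.770260
T(3,1) = (4·0.743540 − 0.684065) / 3 = 0.763365
T(2,2) = 0.770260 + (0.770260 − 0.979799)/15 = 0.756291
T(3,2) = 0.763365 + (0.763365 − 0.770260)/15 = 0.762905
T(3,3) = 0.762905 + (0.762905 − 0.756291)/63 = 0.763010
(Column j=1 coincides with Simpson's rule on the same nodes.)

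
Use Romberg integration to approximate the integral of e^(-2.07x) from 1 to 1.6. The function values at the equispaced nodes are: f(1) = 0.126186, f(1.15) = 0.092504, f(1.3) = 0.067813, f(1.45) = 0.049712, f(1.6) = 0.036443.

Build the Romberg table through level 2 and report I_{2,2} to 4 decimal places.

0.0434

I_{0,0} (trapezoid, 1 panel, h=0.6000): 0.048789
I_{1,0} (trapezoid, 2 panels, h=0.3000): 0.044738
I_{2,0} (trapezoid, 4 panels, h=0.1500): 0.043702
I_{1,1} = 0.044738 + (0.044738 − 0.048789)/3 = 0.043388
I_{2,1} = 0.043702 + (0.043702 − 0.044738)/3 = 0.043357
I_{2,2} = 0.043357 + (0.043357 − 0.043388)/15 = 0.043355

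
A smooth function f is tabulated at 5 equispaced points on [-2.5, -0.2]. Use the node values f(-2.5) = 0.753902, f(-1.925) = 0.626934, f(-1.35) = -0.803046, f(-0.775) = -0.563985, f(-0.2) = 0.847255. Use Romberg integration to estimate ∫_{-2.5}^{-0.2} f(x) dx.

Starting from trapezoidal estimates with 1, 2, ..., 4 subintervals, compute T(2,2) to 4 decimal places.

T(0,0) (trapezoid, 1 panel, h=2.3000): 1.841331
T(1,0) (trapezoid, 2 panels, h=1.1500): -0.002838
T(2,0) (trapezoid, 4 panels, h=0.5750): 0.034777
T(1,1) = -0.002838 + (-0.002838 − 1.841331)/3 = -0.617561
T(2,1) = 0.034777 + (0.034777 − (-0.002838))/3 = 0.047315
T(2,2) = 0.047315 + (0.047315 − (-0.617561))/15 = 0.091640

0.0916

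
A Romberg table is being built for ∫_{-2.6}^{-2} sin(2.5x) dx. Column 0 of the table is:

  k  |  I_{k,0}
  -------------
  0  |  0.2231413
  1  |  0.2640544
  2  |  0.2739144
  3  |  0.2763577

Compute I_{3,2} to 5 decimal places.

0.27717

Richardson extrapolation on the trapezoidal column (denominator 4−1=3):
I_{2,1} = 0.2739144 + (0.2739144 − 0.2640544)/3 = 0.2772011
I_{3,1} = (4·0.2763577 − 0.2739144) / 3 = 0.2771721
I_{3,2} = (16·0.2771721 − 0.2772011) / 15 = 0.2771702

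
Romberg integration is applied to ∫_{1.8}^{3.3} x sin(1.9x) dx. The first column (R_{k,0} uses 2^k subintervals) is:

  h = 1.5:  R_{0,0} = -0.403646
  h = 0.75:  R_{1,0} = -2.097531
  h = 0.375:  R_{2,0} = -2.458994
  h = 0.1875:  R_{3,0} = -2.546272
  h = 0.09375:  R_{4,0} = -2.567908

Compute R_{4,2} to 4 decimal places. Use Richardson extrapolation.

-2.5751

Richardson extrapolation on the trapezoidal column (denominator 4−1=3):
R_{3,1} = (4·(-2.546272) − (-2.458994)) / 3 = -2.575365
R_{4,1} = (4·(-2.567908) − (-2.546272)) / 3 = -2.575120
R_{4,2} = -2.575120 + (-2.575120 − (-2.575365))/15 = -2.575104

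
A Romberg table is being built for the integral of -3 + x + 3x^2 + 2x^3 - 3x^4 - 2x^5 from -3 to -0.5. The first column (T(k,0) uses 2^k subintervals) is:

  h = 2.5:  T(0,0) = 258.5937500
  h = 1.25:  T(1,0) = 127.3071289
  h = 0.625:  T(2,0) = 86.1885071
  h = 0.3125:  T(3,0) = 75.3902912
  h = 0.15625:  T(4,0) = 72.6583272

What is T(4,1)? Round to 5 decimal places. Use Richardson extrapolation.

Richardson extrapolation on the trapezoidal column (denominator 4−1=3):
T(4,1) = 72.6583272 + (72.6583272 − 75.3902912)/3 = 71.7476725

71.74767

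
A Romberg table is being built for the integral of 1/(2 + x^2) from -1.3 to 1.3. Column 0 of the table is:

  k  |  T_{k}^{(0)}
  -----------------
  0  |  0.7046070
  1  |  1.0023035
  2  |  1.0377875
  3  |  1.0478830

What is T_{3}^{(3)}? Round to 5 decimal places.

1.05144

Richardson extrapolation on the trapezoidal column (denominator 4−1=3):
T_{1}^{(1)} = (4·1.0023035 − 0.7046070) / 3 = 1.1015357
T_{2}^{(1)} = 1.0377875 + (1.0377875 − 1.0023035)/3 = 1.0496155
T_{3}^{(1)} = 1.0478830 + (1.0478830 − 1.0377875)/3 = 1.0512482
T_{2}^{(2)} = (16·1.0496155 − 1.1015357) / 15 = 1.0461542
T_{3}^{(2)} = 1.0512482 + (1.0512482 − 1.0496155)/15 = 1.0513570
T_{3}^{(3)} = (64·1.0513570 − 1.0461542) / 63 = 1.0514396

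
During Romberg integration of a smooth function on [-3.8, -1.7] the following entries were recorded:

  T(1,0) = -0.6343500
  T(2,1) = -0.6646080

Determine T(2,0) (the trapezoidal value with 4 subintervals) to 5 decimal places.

-0.65704

From T(2,1) = (4·T(2,0) − T(1,0))/3, solve for T(2,0):
4·T(2,0) = 3·(-0.6646080) + (-0.6343500) = -2.6281740
T(2,0) = -0.6570435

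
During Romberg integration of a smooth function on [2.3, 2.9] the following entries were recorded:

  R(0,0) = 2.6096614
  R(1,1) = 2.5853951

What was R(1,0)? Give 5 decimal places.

2.59146

From R(1,1) = (4·R(1,0) − R(0,0))/3, solve for R(1,0):
4·R(1,0) = 3·2.5853951 + 2.6096614 = 10.3658467
R(1,0) = 2.5914617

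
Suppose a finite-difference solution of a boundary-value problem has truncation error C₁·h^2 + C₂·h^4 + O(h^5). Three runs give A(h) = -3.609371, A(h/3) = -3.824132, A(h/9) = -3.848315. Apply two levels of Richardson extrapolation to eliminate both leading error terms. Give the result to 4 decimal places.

First eliminate the h^2 term (factor 3^2 = 9):
  B₁ = (9·(-3.824132) − (-3.609371))/8 = -3.850977
  B₂ = (9·(-3.848315) − (-3.824132))/8 = -3.851338
Then eliminate the h^4 term (factor 3^4 = 81):
  (81·(-3.851338) − (-3.850977))/80 = -3.851343

-3.8513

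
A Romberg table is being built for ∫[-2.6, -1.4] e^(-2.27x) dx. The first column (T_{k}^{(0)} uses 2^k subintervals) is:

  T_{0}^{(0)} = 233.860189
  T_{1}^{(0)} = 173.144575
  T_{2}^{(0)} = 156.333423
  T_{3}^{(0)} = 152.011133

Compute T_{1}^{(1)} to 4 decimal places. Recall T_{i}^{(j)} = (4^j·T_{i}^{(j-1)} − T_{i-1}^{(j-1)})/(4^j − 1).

T_{1}^{(1)} = 173.144575 + (173.144575 − 233.860189)/3 = 152.906037
(Column j=1 coincides with Simpson's rule on the same nodes.)

152.9060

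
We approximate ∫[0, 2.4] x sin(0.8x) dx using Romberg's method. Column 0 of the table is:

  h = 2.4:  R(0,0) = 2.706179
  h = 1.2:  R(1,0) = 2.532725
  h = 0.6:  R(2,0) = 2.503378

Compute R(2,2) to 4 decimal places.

2.4948

Richardson extrapolation on the trapezoidal column (denominator 4−1=3):
R(1,1) = 2.532725 + (2.532725 − 2.706179)/3 = 2.474907
R(2,1) = 2.503378 + (2.503378 − 2.532725)/3 = 2.493596
R(2,2) = 2.493596 + (2.493596 − 2.474907)/15 = 2.494842
(Column j=1 coincides with Simpson's rule on the same nodes.)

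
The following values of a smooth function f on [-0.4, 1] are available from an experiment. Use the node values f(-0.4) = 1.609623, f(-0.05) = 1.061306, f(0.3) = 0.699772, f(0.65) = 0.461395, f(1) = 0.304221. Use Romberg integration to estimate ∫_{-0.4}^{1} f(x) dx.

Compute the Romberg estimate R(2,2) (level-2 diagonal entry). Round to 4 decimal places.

1.0970

R(0,0) (trapezoid, 1 panel, h=1.4000): 1.339691
R(1,0) (trapezoid, 2 panels, h=0.7000): 1.159686
R(2,0) (trapezoid, 4 panels, h=0.3500): 1.112788
R(1,1) = 1.159686 + (1.159686 − 1.339691)/3 = 1.099684
R(2,1) = 1.112788 + (1.112788 − 1.159686)/3 = 1.097155
R(2,2) = 1.097155 + (1.097155 − 1.099684)/15 = 1.096986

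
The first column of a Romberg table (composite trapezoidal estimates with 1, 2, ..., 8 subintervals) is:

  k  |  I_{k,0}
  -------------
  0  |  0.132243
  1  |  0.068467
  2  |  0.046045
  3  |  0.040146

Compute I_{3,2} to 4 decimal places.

0.0382

Richardson extrapolation on the trapezoidal column (denominator 4−1=3):
I_{2,1} = 0.046045 + (0.046045 − 0.068467)/3 = 0.038571
I_{3,1} = (4·0.040146 − 0.046045) / 3 = 0.038180
I_{3,2} = (16·0.038180 − 0.038571) / 15 = 0.038154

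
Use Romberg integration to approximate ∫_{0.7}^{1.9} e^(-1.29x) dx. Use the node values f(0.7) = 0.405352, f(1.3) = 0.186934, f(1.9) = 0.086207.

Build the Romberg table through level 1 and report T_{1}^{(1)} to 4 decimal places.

0.2479

T_{0}^{(0)} (trapezoid, 1 panel, h=1.2000): 0.294935
T_{1}^{(0)} (trapezoid, 2 panels, h=0.6000): 0.259628
T_{1}^{(1)} = 0.259628 + (0.259628 − 0.294935)/3 = 0.247859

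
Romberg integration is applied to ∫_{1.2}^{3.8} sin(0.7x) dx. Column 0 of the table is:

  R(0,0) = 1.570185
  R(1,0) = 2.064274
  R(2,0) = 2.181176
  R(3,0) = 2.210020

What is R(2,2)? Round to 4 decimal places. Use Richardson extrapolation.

2.2196

Richardson extrapolation on the trapezoidal column (denominator 4−1=3):
R(1,1) = 2.064274 + (2.064274 − 1.570185)/3 = 2.228970
R(2,1) = 2.181176 + (2.181176 − 2.064274)/3 = 2.220143
R(2,2) = 2.220143 + (2.220143 − 2.228970)/15 = 2.219555
(Column j=1 coincides with Simpson's rule on the same nodes.)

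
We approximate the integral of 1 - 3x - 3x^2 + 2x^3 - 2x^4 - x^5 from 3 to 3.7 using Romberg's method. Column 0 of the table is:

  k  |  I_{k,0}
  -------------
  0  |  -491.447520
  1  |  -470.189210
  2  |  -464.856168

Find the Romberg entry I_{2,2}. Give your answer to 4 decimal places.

I_{1,1} = (4·(-470.189210) − (-491.447520)) / 3 = -463.103107
I_{2,1} = (4·(-464.856168) − (-470.189210)) / 3 = -463.078487
I_{2,2} = -463.078487 + (-463.078487 − (-463.103107))/15 = -463.076846

-463.0768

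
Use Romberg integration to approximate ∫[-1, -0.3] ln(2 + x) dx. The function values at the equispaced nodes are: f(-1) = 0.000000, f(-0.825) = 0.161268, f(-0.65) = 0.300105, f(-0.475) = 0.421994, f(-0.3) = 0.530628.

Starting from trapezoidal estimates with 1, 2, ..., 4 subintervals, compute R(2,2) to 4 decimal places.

0.2021

R(0,0) (trapezoid, 1 panel, h=0.7000): 0.185720
R(1,0) (trapezoid, 2 panels, h=0.3500): 0.197897
R(2,0) (trapezoid, 4 panels, h=0.1750): 0.201019
R(1,1) = 0.197897 + (0.197897 − 0.185720)/3 = 0.201956
R(2,1) = 0.201019 + (0.201019 − 0.197897)/3 = 0.202060
R(2,2) = 0.202060 + (0.202060 − 0.201956)/15 = 0.202067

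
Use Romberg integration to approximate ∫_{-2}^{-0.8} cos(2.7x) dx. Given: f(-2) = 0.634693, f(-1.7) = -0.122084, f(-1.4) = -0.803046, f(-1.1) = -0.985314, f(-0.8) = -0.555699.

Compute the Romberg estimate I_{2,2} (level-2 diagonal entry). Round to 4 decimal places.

-0.5936

I_{0,0} (trapezoid, 1 panel, h=1.2000): 0.047396
I_{1,0} (trapezoid, 2 panels, h=0.6000): -0.458129
I_{2,0} (trapezoid, 4 panels, h=0.3000): -0.561284
I_{1,1} = -0.458129 + (-0.458129 − 0.047396)/3 = -0.626637
I_{2,1} = -0.561284 + (-0.561284 − (-0.458129))/3 = -0.595669
I_{2,2} = -0.595669 + (-0.595669 − (-0.626637))/15 = -0.593604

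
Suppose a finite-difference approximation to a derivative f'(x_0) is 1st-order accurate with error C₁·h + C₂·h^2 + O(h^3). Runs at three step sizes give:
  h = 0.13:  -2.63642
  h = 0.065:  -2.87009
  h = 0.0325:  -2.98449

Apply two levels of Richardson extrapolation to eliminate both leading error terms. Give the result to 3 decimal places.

-3.097

First eliminate the h term (factor 2^1 = 2):
  B₁ = (2·(-2.87009) − (-2.63642))/1 = -3.10376
  B₂ = (2·(-2.98449) − (-2.87009))/1 = -3.09889
Then eliminate the h^2 term (factor 2^2 = 4):
  (4·(-3.09889) − (-3.10376))/3 = -3.09727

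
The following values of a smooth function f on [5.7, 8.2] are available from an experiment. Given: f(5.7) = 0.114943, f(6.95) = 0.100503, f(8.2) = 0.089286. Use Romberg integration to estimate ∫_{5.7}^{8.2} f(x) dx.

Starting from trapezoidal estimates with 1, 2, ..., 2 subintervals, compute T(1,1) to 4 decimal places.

0.2526

T(0,0) (trapezoid, 1 panel, h=2.5000): 0.255286
T(1,0) (trapezoid, 2 panels, h=1.2500): 0.253272
T(1,1) = 0.253272 + (0.253272 − 0.255286)/3 = 0.252601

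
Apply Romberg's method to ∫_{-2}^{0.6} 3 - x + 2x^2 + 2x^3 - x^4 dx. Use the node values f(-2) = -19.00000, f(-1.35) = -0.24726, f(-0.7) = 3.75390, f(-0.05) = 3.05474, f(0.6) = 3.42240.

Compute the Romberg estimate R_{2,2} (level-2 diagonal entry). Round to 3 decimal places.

R_{0,0} (trapezoid, 1 panel, h=2.6000): -20.25088
R_{1,0} (trapezoid, 2 panels, h=1.3000): -5.24537
R_{2,0} (trapezoid, 4 panels, h=0.6500): -0.79782
R_{1,1} = -5.24537 + (-5.24537 − (-20.25088))/3 = -0.24353
R_{2,1} = -0.79782 + (-0.79782 − (-5.24537))/3 = 0.68470
R_{2,2} = 0.68470 + (0.68470 − (-0.24353))/15 = 0.74658

0.747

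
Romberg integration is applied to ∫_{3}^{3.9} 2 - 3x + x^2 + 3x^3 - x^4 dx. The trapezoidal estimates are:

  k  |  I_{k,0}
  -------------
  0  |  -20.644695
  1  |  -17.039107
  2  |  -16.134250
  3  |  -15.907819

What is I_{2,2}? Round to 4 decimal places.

-15.8323

I_{1,1} = (4·(-17.039107) − (-20.644695)) / 3 = -15.837244
I_{2,1} = -16.134250 + (-16.134250 − (-17.039107))/3 = -15.832631
I_{2,2} = (16·(-15.832631) − (-15.837244)) / 15 = -15.832323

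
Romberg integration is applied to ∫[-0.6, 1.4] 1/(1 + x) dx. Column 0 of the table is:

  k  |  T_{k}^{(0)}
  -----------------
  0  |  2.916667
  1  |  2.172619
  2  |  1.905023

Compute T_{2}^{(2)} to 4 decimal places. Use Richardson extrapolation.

1.8086

T_{1}^{(1)} = 2.172619 + (2.172619 − 2.916667)/3 = 1.924603
T_{2}^{(1)} = 1.905023 + (1.905023 − 2.172619)/3 = 1.815824
T_{2}^{(2)} = (16·1.815824 − 1.924603) / 15 = 1.808572
(Column j=1 coincides with Simpson's rule on the same nodes.)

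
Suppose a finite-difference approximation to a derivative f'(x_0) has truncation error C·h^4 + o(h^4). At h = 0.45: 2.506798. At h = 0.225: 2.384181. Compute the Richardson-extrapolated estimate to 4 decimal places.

2.3760

Extrapolated value = (16·A(h/2) − A(h)) / (16 − 1)
= (16·2.384181 − 2.506798) / 15
= 35.640098 / 15 = 2.376007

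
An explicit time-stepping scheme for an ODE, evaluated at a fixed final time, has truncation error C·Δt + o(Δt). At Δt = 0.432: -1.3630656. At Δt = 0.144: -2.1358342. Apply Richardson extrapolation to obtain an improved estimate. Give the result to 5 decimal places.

-2.52222

Extrapolated value = (3·A(Δt/3) − A(Δt)) / (3 − 1)
= (3·(-2.1358342) − (-1.3630656)) / 2
= -5.0444370 / 2 = -2.5222185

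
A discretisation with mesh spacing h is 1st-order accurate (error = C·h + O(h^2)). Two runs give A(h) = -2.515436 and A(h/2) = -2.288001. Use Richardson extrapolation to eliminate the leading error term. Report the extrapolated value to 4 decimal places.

The leading error scales as h; refining by a factor of 2 reduces it by 2^1 = 2.
Extrapolated value = (2·A(h/2) − A(h)) / (2 − 1)
= (2·(-2.288001) − (-2.515436)) / 1
= -2.060566 / 1 = -2.060566

-2.0606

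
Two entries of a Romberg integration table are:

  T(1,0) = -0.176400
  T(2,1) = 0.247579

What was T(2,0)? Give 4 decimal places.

From T(2,1) = (4·T(2,0) − T(1,0))/3, solve for T(2,0):
4·T(2,0) = 3·0.247579 + (-0.176400) = 0.566337
T(2,0) = 0.141584

0.1416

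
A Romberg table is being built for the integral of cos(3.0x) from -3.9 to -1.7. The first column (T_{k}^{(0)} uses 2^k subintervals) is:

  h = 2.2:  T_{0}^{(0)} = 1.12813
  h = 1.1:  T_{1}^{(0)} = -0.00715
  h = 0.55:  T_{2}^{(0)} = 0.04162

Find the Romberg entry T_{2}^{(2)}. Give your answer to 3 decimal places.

0.087

Richardson extrapolation on the trapezoidal column (denominator 4−1=3):
T_{1}^{(1)} = -0.00715 + (-0.00715 − 1.12813)/3 = -0.38558
T_{2}^{(1)} = 0.04162 + (0.04162 − (-0.00715))/3 = 0.05788
T_{2}^{(2)} = (16·0.05788 − (-0.38558)) / 15 = 0.08744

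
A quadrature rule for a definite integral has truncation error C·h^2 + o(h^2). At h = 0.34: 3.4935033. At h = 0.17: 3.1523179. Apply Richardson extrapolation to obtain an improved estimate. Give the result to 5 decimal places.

3.03859

The leading error scales as h^2; refining by a factor of 2 reduces it by 2^2 = 4.
Extrapolated value = (4·A(h/2) − A(h)) / (4 − 1)
= (4·3.1523179 − 3.4935033) / 3
= 9.1157683 / 3 = 3.0385894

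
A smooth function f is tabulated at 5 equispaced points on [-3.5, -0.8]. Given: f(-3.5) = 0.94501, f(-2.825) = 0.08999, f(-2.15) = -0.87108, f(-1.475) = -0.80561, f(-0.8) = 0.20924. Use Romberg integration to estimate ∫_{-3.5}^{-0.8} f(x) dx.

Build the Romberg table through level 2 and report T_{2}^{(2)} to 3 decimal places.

T_{0}^{(0)} (trapezoid, 1 panel, h=2.7000): 1.55824
T_{1}^{(0)} (trapezoid, 2 panels, h=1.3500): -0.39684
T_{2}^{(0)} (trapezoid, 4 panels, h=0.6750): -0.68146
T_{1}^{(1)} = -0.39684 + (-0.39684 − 1.55824)/3 = -1.04853
T_{2}^{(1)} = -0.68146 + (-0.68146 − (-0.39684))/3 = -0.77633
T_{2}^{(2)} = -0.77633 + (-0.77633 − (-1.04853))/15 = -0.75818

-0.758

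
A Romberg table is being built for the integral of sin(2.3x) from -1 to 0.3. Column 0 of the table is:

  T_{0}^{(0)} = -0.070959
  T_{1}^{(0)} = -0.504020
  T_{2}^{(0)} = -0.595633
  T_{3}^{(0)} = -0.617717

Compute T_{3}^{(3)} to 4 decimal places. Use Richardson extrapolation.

-0.6250

T_{1}^{(1)} = -0.504020 + (-0.504020 − (-0.070959))/3 = -0.648374
T_{2}^{(1)} = (4·(-0.595633) − (-0.504020)) / 3 = -0.626171
T_{3}^{(1)} = -0.617717 + (-0.617717 − (-0.595633))/3 = -0.625078
T_{2}^{(2)} = (16·(-0.626171) − (-0.648374)) / 15 = -0.624691
T_{3}^{(2)} = (16·(-0.625078) − (-0.626171)) / 15 = -0.625005
T_{3}^{(3)} = (64·(-0.625005) − (-0.624691)) / 63 = -0.625010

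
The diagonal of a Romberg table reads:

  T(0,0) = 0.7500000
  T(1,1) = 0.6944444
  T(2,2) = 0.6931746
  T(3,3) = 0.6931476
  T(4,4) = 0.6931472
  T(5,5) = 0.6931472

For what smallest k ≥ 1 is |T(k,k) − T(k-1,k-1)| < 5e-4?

k = 3

|T(1,1) − T(0,0)| = 0.0555556 ≥ 5e-4
|T(2,2) − T(1,1)| = 0.0012698 ≥ 5e-4
|T(3,3) − T(2,2)| = 0.0000270 < 5e-4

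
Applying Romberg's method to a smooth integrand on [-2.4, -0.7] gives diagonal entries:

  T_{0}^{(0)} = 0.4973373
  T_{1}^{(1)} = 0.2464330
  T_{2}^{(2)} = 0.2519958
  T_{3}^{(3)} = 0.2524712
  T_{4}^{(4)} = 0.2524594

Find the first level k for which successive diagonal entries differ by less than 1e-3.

k = 3

|T_{1}^{(1)} − T_{0}^{(0)}| = 0.2509043 ≥ 1e-3
|T_{2}^{(2)} − T_{1}^{(1)}| = 0.0055628 ≥ 1e-3
|T_{3}^{(3)} − T_{2}^{(2)}| = 0.0004754 < 1e-3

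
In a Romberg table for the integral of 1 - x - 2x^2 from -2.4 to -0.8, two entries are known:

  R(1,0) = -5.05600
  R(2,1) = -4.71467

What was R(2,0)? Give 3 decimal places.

From R(2,1) = (4·R(2,0) − R(1,0))/3, solve for R(2,0):
4·R(2,0) = 3·(-4.71467) + (-5.05600) = -19.20001
R(2,0) = -4.80000

-4.800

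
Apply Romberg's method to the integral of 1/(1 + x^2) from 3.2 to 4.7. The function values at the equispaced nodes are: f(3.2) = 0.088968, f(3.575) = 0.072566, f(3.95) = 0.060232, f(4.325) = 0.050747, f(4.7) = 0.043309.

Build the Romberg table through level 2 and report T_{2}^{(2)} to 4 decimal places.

0.0932

T_{0}^{(0)} (trapezoid, 1 panel, h=1.5000): 0.099208
T_{1}^{(0)} (trapezoid, 2 panels, h=0.7500): 0.094778
T_{2}^{(0)} (trapezoid, 4 panels, h=0.3750): 0.093631
T_{1}^{(1)} = 0.094778 + (0.094778 − 0.099208)/3 = 0.093301
T_{2}^{(1)} = 0.093631 + (0.093631 − 0.094778)/3 = 0.093249
T_{2}^{(2)} = 0.093249 + (0.093249 − 0.093301)/15 = 0.093246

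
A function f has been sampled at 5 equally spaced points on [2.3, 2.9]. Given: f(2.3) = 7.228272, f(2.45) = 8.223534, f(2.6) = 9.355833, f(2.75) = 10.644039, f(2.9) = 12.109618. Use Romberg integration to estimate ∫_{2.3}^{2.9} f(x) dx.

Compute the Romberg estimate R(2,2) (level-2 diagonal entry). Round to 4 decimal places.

R(0,0) (trapezoid, 1 panel, h=0.6000): 5.801367
R(1,0) (trapezoid, 2 panels, h=0.3000): 5.707433
R(2,0) (trapezoid, 4 panels, h=0.1500): 5.683853
R(1,1) = 5.707433 + (5.707433 − 5.801367)/3 = 5.676122
R(2,1) = 5.683853 + (5.683853 − 5.707433)/3 = 5.675993
R(2,2) = 5.675993 + (5.675993 − 5.676122)/15 = 5.675984

5.6760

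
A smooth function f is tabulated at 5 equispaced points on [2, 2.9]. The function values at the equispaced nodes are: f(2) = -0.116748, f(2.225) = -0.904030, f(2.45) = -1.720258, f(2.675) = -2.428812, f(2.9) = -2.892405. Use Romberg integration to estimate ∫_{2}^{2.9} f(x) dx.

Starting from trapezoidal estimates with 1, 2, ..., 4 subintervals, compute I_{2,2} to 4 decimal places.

-1.4836

I_{0,0} (trapezoid, 1 panel, h=0.9000): -1.354119
I_{1,0} (trapezoid, 2 panels, h=0.4500): -1.451176
I_{2,0} (trapezoid, 4 panels, h=0.2250): -1.475477
I_{1,1} = -1.451176 + (-1.451176 − (-1.354119))/3 = -1.483528
I_{2,1} = -1.475477 + (-1.475477 − (-1.451176))/3 = -1.483577
I_{2,2} = -1.483577 + (-1.483577 − (-1.483528))/15 = -1.483580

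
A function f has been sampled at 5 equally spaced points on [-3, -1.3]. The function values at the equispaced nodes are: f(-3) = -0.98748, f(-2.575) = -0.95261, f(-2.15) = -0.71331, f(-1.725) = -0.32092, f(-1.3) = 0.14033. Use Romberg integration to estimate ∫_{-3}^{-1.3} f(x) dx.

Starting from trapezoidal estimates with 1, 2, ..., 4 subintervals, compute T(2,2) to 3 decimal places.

T(0,0) (trapezoid, 1 panel, h=1.7000): -0.72008
T(1,0) (trapezoid, 2 panels, h=0.8500): -0.96635
T(2,0) (trapezoid, 4 panels, h=0.4250): -1.02443
T(1,1) = -0.96635 + (-0.96635 − (-0.72008))/3 = -1.04844
T(2,1) = -1.02443 + (-1.02443 − (-0.96635))/3 = -1.04379
T(2,2) = -1.04379 + (-1.04379 − (-1.04844))/15 = -1.04348

-1.043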